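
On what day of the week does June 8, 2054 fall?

Monday

Doomsday rule: the anchor day for the 2000s is Tuesday. For year 54: 54÷12 = 4 r 6, and 6÷4 = 1, so 4+6+1 = 11.
Tuesday + 11 ≡ Saturday — that's 2054's doomsday.
In June the doomsday date is Jun 6.
Jun 8 is 2 days after Jun 6; 2 mod 7 = 2, so Saturday + 2 = Monday.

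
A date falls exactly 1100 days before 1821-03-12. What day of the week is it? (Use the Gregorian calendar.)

Sunday

Mar 12, 1821 is a Monday.
1100 mod 7 = 1, so 1100 days before a Monday is Monday − 1 = Sunday.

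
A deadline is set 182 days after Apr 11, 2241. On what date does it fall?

October 10, 2241

Apr has 30 days: +20 → May 1, 2241 (162 left).
May has 31 days: +31 → Jun 1, 2241 (131 left).
Jun has 30 days: +30 → Jul 1, 2241 (101 left).
Jul has 31 days: +31 → Aug 1, 2241 (70 left).
Aug has 31 days: +31 → Sep 1, 2241 (39 left).
Sep has 30 days: +30 → Oct 1, 2241 (9 left).
+9 → Oct 10, 2241.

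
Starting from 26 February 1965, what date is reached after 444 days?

+365 (one year) → Feb 26, 1966 (79 left).
Feb has 28 days: +3 → Mar 1, 1966 (76 left).
Mar has 31 days: +31 → Apr 1, 1966 (45 left).
Apr has 30 days: +30 → May 1, 1966 (15 left).
+15 → May 16, 1966.

May 16, 1966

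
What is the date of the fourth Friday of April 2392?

April 1, 2392 is a Wednesday.
The first Friday is therefore April 3 (2 days later).
The fourth Friday is 3 + 3×7 = April 24.

April 24, 2392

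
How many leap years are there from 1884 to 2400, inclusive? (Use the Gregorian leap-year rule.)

Multiples of 4 in [1884,2400]: 130.
Of those, multiples of 100: 6 (not leap unless ÷400).
Multiples of 400: 2.
Leap years = 130 − 6 + 2 = 126.

126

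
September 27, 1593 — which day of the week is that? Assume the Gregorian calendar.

Doomsday rule: the anchor day for the 1500s is Wednesday. For year 93: 93÷12 = 7 r 9, and 9÷4 = 2, so 7+9+2 = 18.
Wednesday + 18 ≡ Sunday — that's 1593's doomsday.
In September the doomsday date is Sep 5.
Sep 27 is 22 days after Sep 5; 22 mod 7 = 1, so Sunday + 1 = Monday.

Monday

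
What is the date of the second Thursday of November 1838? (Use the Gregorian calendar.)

November 1, 1838 is a Thursday.
The first Thursday is therefore November 1 (same day).
The second Thursday is 1 + 1×7 = November 8.

November 8, 1838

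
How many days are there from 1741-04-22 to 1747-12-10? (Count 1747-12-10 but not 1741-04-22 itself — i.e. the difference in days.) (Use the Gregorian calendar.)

Apr 22, 1741 → Apr 22, 1742: 365 days.
Apr 22, 1742 → Apr 22, 1743: 365 days.
Apr 22, 1743 → Apr 22, 1744: 366 days (Feb 29, 1744 is in that span).
Apr 22, 1744 → Apr 22, 1745: 365 days.
Apr 22, 1745 → Apr 22, 1746: 365 days.
Apr 22, 1746 → Apr 22, 1747: 365 days.
Apr 22, 1747 → May 22, 1747: 30 days (April has 30).
May 22, 1747 → Jun 22, 1747: 31 days (May has 31).
Jun 22, 1747 → Jul 22, 1747: 30 days (June has 30).
Jul 22, 1747 → Aug 22, 1747: 31 days (July has 31).
Aug 22, 1747 → Sep 22, 1747: 31 days (August has 31).
Sep 22, 1747 → Oct 22, 1747: 30 days (September has 30).
Oct 22, 1747 → Nov 22, 1747: 31 days (October has 31).
Nov 22, 1747 → Dec 10, 1747: 18 days.
Total: 2423 days.

2423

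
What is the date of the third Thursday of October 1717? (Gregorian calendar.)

October 21, 1717

October 1, 1717 is a Friday.
The first Thursday is therefore October 7 (6 days later).
The third Thursday is 7 + 2×7 = October 21.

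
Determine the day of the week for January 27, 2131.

Saturday

Doomsday rule: the anchor day for the 2100s is Sunday. For year 31: 31÷12 = 2 r 7, and 7÷4 = 1, so 2+7+1 = 10.
Sunday + 10 ≡ Wednesday — that's 2131's doomsday.
In January the doomsday date is Jan 3 (2131 is not a leap year).
Jan 27 is 24 days after Jan 3; 24 mod 7 = 3, so Wednesday + 3 = Saturday.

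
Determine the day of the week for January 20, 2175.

Doomsday rule: the anchor day for the 2100s is Sunday. For year 75: 75÷12 = 6 r 3, and 3÷4 = 0, so 6+3+0 = 9.
Sunday + 9 ≡ Tuesday — that's 2175's doomsday.
In January the doomsday date is Jan 3 (2175 is not a leap year).
Jan 20 is 17 days after Jan 3; 17 mod 7 = 3, so Tuesday + 3 = Friday.

Friday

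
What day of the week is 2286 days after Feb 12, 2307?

Saturday

Feb 12, 2307 is a Tuesday.
2286 mod 7 = 4, so 2286 days after a Tuesday is Tuesday + 4 = Saturday.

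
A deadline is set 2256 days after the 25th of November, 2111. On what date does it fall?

January 28, 2118

+366 (one year; includes Feb 29, 2112) → Nov 25, 2112 (1890 left).
+365 (one year) → Nov 25, 2113 (1525 left).
+365 (one year) → Nov 25, 2114 (1160 left).
+365 (one year) → Nov 25, 2115 (795 left).
+366 (one year; includes Feb 29, 2116) → Nov 25, 2116 (429 left).
+365 (one year) → Nov 25, 2117 (64 left).
Nov has 30 days: +6 → Dec 1, 2117 (58 left).
Dec has 31 days: +31 → Jan 1, 2118 (27 left).
+27 → Jan 28, 2118.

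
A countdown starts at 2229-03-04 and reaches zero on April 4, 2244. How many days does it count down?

5510

Mar 4, 2229 → Mar 4, 2230: 365 days.
Mar 4, 2230 → Mar 4, 2231: 365 days.
Mar 4, 2231 → Mar 4, 2232: 366 days (Feb 29, 2232 is in that span).
Mar 4, 2232 → Mar 4, 2233: 365 days.
Mar 4, 2233 → Mar 4, 2234: 365 days.
Mar 4, 2234 → Mar 4, 2235: 365 days.
Mar 4, 2235 → Mar 4, 2236: 366 days (Feb 29, 2236 is in that span).
Mar 4, 2236 → Mar 4, 2237: 365 days.
Mar 4, 2237 → Mar 4, 2238: 365 days.
Mar 4, 2238 → Mar 4, 2239: 365 days.
Mar 4, 2239 → Mar 4, 2240: 366 days (Feb 29, 2240 is in that span).
Mar 4, 2240 → Mar 4, 2241: 365 days.
Mar 4, 2241 → Mar 4, 2242: 365 days.
Mar 4, 2242 → Mar 4, 2243: 365 days.
Mar 4, 2243 → Apr 4, 2243: 31 days (March has 31).
Apr 4, 2243 → May 4, 2243: 30 days (April has 30).
May 4, 2243 → Jun 4, 2243: 31 days (May has 31).
Jun 4, 2243 → Jul 4, 2243: 30 days (June has 30).
Jul 4, 2243 → Aug 4, 2243: 31 days (July has 31).
Aug 4, 2243 → Sep 4, 2243: 31 days (August has 31).
Sep 4, 2243 → Oct 4, 2243: 30 days (September has 30).
Oct 4, 2243 → Nov 4, 2243: 31 days (October has 31).
Nov 4, 2243 → Dec 4, 2243: 30 days (November has 30).
Dec 4, 2243 → Jan 4, 2244: 31 days (December has 31).
Jan 4, 2244 → Feb 4, 2244: 31 days (January has 31).
Feb 4, 2244 → Mar 4, 2244: 29 days (February has 29).
Mar 4, 2244 → Apr 4, 2244: 31 days.
Total: 5510 days.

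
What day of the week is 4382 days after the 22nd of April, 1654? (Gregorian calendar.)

Wednesday

First find the weekday of Apr 22, 1654. Doomsday rule: the anchor day for the 1600s is Tuesday. For year 54: 54÷12 = 4 r 6, and 6÷4 = 1, so 4+6+1 = 11.
Tuesday + 11 ≡ Saturday — that's 1654's doomsday.
In April the doomsday date is Apr 4.
Apr 22 is 18 days after Apr 4; 18 mod 7 = 4, so Saturday + 4 = Wednesday.
4382 mod 7 = 0, so 4382 days after a Wednesday is Wednesday + 0 = Wednesday.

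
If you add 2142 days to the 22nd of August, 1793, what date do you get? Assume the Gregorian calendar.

+365 (one year) → Aug 22, 1794 (1777 left).
+365 (one year) → Aug 22, 1795 (1412 left).
+366 (one year; includes Feb 29, 1796) → Aug 22, 1796 (1046 left).
+365 (one year) → Aug 22, 1797 (681 left).
+365 (one year) → Aug 22, 1798 (316 left).
Aug has 31 days: +10 → Sep 1, 1798 (306 left).
Sep has 30 days: +30 → Oct 1, 1798 (276 left).
Oct has 31 days: +31 → Nov 1, 1798 (245 left).
Nov has 30 days: +30 → Dec 1, 1798 (215 left).
Dec has 31 days: +31 → Jan 1, 1799 (184 left).
Jan has 31 days: +31 → Feb 1, 1799 (153 left).
Feb has 28 days: +28 → Mar 1, 1799 (125 left).
Mar has 31 days: +31 → Apr 1, 1799 (94 left).
Apr has 30 days: +30 → May 1, 1799 (64 left).
May has 31 days: +31 → Jun 1, 1799 (33 left).
Jun has 30 days: +30 → Jul 1, 1799 (3 left).
+3 → Jul 4, 1799.

July 4, 1799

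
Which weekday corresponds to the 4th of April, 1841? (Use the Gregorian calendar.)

Doomsday rule: the anchor day for the 1800s is Friday. For year 41: 41÷12 = 3 r 5, and 5÷4 = 1, so 3+5+1 = 9.
Friday + 9 ≡ Sunday — that's 1841's doomsday.
In April the doomsday date is Apr 4.
Apr 4 is the doomsday itself: Sunday.

Sunday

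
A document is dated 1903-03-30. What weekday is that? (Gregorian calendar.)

January 1, 1903 is a Thursday.
Jan 1, 1903 → Feb 1, 1903: 31 days (January has 31).
Feb 1, 1903 → Mar 1, 1903: 28 days (February has 28).
Mar 1, 1903 → Mar 30, 1903: 29 days.
Total: 88 days.
88 mod 7 = 4, so Thursday + 4 = Monday.

Monday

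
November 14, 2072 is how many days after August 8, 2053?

Aug 8, 2053 → Aug 8, 2054: 365 days.
Aug 8, 2054 → Aug 8, 2055: 365 days.
Aug 8, 2055 → Aug 8, 2056: 366 days (Feb 29, 2056 is in that span).
Aug 8, 2056 → Aug 8, 2057: 365 days.
Aug 8, 2057 → Aug 8, 2058: 365 days.
Aug 8, 2058 → Aug 8, 2059: 365 days.
Aug 8, 2059 → Aug 8, 2060: 366 days (Feb 29, 2060 is in that span).
Aug 8, 2060 → Aug 8, 2061: 365 days.
Aug 8, 2061 → Aug 8, 2062: 365 days.
Aug 8, 2062 → Aug 8, 2063: 365 days.
Aug 8, 2063 → Aug 8, 2064: 366 days (Feb 29, 2064 is in that span).
Aug 8, 2064 → Aug 8, 2065: 365 days.
Aug 8, 2065 → Aug 8, 2066: 365 days.
Aug 8, 2066 → Aug 8, 2067: 365 days.
Aug 8, 2067 → Aug 8, 2068: 366 days (Feb 29, 2068 is in that span).
Aug 8, 2068 → Aug 8, 2069: 365 days.
Aug 8, 2069 → Aug 8, 2070: 365 days.
Aug 8, 2070 → Aug 8, 2071: 365 days.
Aug 8, 2071 → Aug 8, 2072: 366 days (Feb 29, 2072 is in that span).
Aug 8, 2072 → Sep 8, 2072: 31 days (August has 31).
Sep 8, 2072 → Oct 8, 2072: 30 days (September has 30).
Oct 8, 2072 → Nov 8, 2072: 31 days (October has 31).
Nov 8, 2072 → Nov 14, 2072: 6 days.
Total: 7038 days.

7038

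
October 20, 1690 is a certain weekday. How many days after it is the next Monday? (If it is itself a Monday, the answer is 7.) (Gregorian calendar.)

3

Oct 20, 1690 is a Friday.
From Friday to the next Monday is 3 days.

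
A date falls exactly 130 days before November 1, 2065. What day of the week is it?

Wednesday

Nov 1, 2065 is a Sunday.
130 mod 7 = 4, so 130 days before a Sunday is Sunday − 4 = Wednesday.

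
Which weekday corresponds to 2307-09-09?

Doomsday rule: the anchor day for the 2300s is Wednesday. For year 07: 7÷12 = 0 r 7, and 7÷4 = 1, so 0+7+1 = 8.
Wednesday + 8 ≡ Thursday — that's 2307's doomsday.
In September the doomsday date is Sep 5.
Sep 9 is 4 days after Sep 5; 4 mod 7 = 4, so Thursday + 4 = Monday.

Monday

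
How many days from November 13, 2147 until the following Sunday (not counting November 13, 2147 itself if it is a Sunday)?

Nov 13, 2147 is a Monday.
From Monday to the next Sunday is 6 days.

6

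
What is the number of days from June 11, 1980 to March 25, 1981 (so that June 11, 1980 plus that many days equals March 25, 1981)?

Jun 11, 1980 → Jul 11, 1980: 30 days (June has 30).
Jul 11, 1980 → Aug 11, 1980: 31 days (July has 31).
Aug 11, 1980 → Sep 11, 1980: 31 days (August has 31).
Sep 11, 1980 → Oct 11, 1980: 30 days (September has 30).
Oct 11, 1980 → Nov 11, 1980: 31 days (October has 31).
Nov 11, 1980 → Dec 11, 1980: 30 days (November has 30).
Dec 11, 1980 → Jan 11, 1981: 31 days (December has 31).
Jan 11, 1981 → Feb 11, 1981: 31 days (January has 31).
Feb 11, 1981 → Mar 11, 1981: 28 days (February has 28).
Mar 11, 1981 → Mar 25, 1981: 14 days.
Total: 287 days.

287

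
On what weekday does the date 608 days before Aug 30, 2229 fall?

Monday

First find the weekday of Aug 30, 2229. Doomsday rule: the anchor day for the 2200s is Friday. For year 29: 29÷12 = 2 r 5, and 5÷4 = 1, so 2+5+1 = 8.
Friday + 8 ≡ Saturday — that's 2229's doomsday.
In August the doomsday date is Aug 8.
Aug 30 is 22 days after Aug 8; 22 mod 7 = 1, so Saturday + 1 = Sunday.
608 mod 7 = 6, so 608 days before a Sunday is Sunday − 6 = Monday.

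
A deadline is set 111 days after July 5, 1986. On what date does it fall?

Jul has 31 days: +27 → Aug 1, 1986 (84 left).
Aug has 31 days: +31 → Sep 1, 1986 (53 left).
Sep has 30 days: +30 → Oct 1, 1986 (23 left).
+23 → Oct 24, 1986.

October 24, 1986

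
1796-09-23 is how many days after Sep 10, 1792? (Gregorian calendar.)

Sep 10, 1792 → Sep 10, 1793: 365 days.
Sep 10, 1793 → Sep 10, 1794: 365 days.
Sep 10, 1794 → Sep 10, 1795: 365 days.
Sep 10, 1795 → Oct 10, 1795: 30 days (September has 30).
Oct 10, 1795 → Nov 10, 1795: 31 days (October has 31).
Nov 10, 1795 → Dec 10, 1795: 30 days (November has 30).
Dec 10, 1795 → Jan 10, 1796: 31 days (December has 31).
Jan 10, 1796 → Feb 10, 1796: 31 days (January has 31).
Feb 10, 1796 → Mar 10, 1796: 29 days (February has 29).
Mar 10, 1796 → Apr 10, 1796: 31 days (March has 31).
Apr 10, 1796 → May 10, 1796: 30 days (April has 30).
May 10, 1796 → Jun 10, 1796: 31 days (May has 31).
Jun 10, 1796 → Jul 10, 1796: 30 days (June has 30).
Jul 10, 1796 → Aug 10, 1796: 31 days (July has 31).
Aug 10, 1796 → Sep 10, 1796: 31 days (August has 31).
Sep 10, 1796 → Sep 23, 1796: 13 days.
Total: 1474 days.

1474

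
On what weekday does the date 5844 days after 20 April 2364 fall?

Sunday

First find the weekday of Apr 20, 2364. Doomsday rule: the anchor day for the 2300s is Wednesday. For year 64: 64÷12 = 5 r 4, and 4÷4 = 1, so 5+4+1 = 10.
Wednesday + 10 ≡ Saturday — that's 2364's doomsday.
In April the doomsday date is Apr 4.
Apr 20 is 16 days after Apr 4; 16 mod 7 = 2, so Saturday + 2 = Monday.
5844 mod 7 = 6, so 5844 days after a Monday is Monday + 6 = Sunday.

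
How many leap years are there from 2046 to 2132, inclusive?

Multiples of 4 in [2046,2132]: 22.
Of those, multiples of 100: 1 (not leap unless ÷400).
Multiples of 400: 0.
Leap years = 22 − 1 + 0 = 21.

21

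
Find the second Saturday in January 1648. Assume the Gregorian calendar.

January 1, 1648 is a Wednesday.
The first Saturday is therefore January 4 (3 days later).
The second Saturday is 4 + 1×7 = January 11.

January 11, 1648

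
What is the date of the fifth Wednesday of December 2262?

December 31, 2262

December 1, 2262 is a Monday.
The first Wednesday is therefore December 3 (2 days later).
The fifth Wednesday is 3 + 4×7 = December 31.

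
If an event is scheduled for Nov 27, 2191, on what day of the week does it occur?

Sunday

Doomsday rule: the anchor day for the 2100s is Sunday. For year 91: 91÷12 = 7 r 7, and 7÷4 = 1, so 7+7+1 = 15.
Sunday + 15 ≡ Monday — that's 2191's doomsday.
In November the doomsday date is Nov 7.
Nov 27 is 20 days after Nov 7; 20 mod 7 = 6, so Monday + 6 = Sunday.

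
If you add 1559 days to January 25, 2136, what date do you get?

May 2, 2140

+366 (one year; includes Feb 29, 2136) → Jan 25, 2137 (1193 left).
+365 (one year) → Jan 25, 2138 (828 left).
+365 (one year) → Jan 25, 2139 (463 left).
+365 (one year) → Jan 25, 2140 (98 left).
Jan has 31 days: +7 → Feb 1, 2140 (91 left).
Feb has 29 days: +29 → Mar 1, 2140 (62 left).
Mar has 31 days: +31 → Apr 1, 2140 (31 left).
Apr has 30 days: +30 → May 1, 2140 (1 left).
+1 → May 2, 2140.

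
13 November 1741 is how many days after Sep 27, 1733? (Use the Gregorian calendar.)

Sep 27, 1733 → Sep 27, 1734: 365 days.
Sep 27, 1734 → Sep 27, 1735: 365 days.
Sep 27, 1735 → Sep 27, 1736: 366 days (Feb 29, 1736 is in that span).
Sep 27, 1736 → Sep 27, 1737: 365 days.
Sep 27, 1737 → Sep 27, 1738: 365 days.
Sep 27, 1738 → Sep 27, 1739: 365 days.
Sep 27, 1739 → Sep 27, 1740: 366 days (Feb 29, 1740 is in that span).
Sep 27, 1740 → Sep 27, 1741: 365 days.
Sep 27, 1741 → Oct 27, 1741: 30 days (September has 30).
Oct 27, 1741 → Nov 13, 1741: 17 days.
Total: 2969 days.

2969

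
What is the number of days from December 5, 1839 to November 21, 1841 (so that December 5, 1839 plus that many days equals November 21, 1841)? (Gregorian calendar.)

Dec 5, 1839 → Dec 5, 1840: 366 days (Feb 29, 1840 is in that span).
Dec 5, 1840 → Jan 5, 1841: 31 days (December has 31).
Jan 5, 1841 → Feb 5, 1841: 31 days (January has 31).
Feb 5, 1841 → Mar 5, 1841: 28 days (February has 28).
Mar 5, 1841 → Apr 5, 1841: 31 days (March has 31).
Apr 5, 1841 → May 5, 1841: 30 days (April has 30).
May 5, 1841 → Jun 5, 1841: 31 days (May has 31).
Jun 5, 1841 → Jul 5, 1841: 30 days (June has 30).
Jul 5, 1841 → Aug 5, 1841: 31 days (July has 31).
Aug 5, 1841 → Sep 5, 1841: 31 days (August has 31).
Sep 5, 1841 → Oct 5, 1841: 30 days (September has 30).
Oct 5, 1841 → Nov 5, 1841: 31 days (October has 31).
Nov 5, 1841 → Nov 21, 1841: 16 days.
Total: 717 days.

717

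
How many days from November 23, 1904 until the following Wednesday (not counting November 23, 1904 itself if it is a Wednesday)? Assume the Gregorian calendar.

Nov 23, 1904 is a Wednesday.
From Wednesday to the next Wednesday is 7 days.

7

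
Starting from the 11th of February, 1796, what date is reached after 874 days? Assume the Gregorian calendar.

+366 (one year; includes Feb 29, 1796) → Feb 11, 1797 (508 left).
+365 (one year) → Feb 11, 1798 (143 left).
Feb has 28 days: +18 → Mar 1, 1798 (125 left).
Mar has 31 days: +31 → Apr 1, 1798 (94 left).
Apr has 30 days: +30 → May 1, 1798 (64 left).
May has 31 days: +31 → Jun 1, 1798 (33 left).
Jun has 30 days: +30 → Jul 1, 1798 (3 left).
+3 → Jul 4, 1798.

July 4, 1798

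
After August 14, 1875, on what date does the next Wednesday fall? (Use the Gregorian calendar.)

Aug 14, 1875 is a Saturday.
From Saturday to the next Wednesday is 4 days.
Aug 14, 1875 + 4 = Aug 18, 1875.

August 18, 1875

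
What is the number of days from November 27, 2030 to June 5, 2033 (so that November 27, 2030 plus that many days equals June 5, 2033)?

921

Nov 27, 2030 → Nov 27, 2031: 365 days.
Nov 27, 2031 → Nov 27, 2032: 366 days (Feb 29, 2032 is in that span).
Nov 27, 2032 → Dec 27, 2032: 30 days (November has 30).
Dec 27, 2032 → Jan 27, 2033: 31 days (December has 31).
Jan 27, 2033 → Feb 27, 2033: 31 days (January has 31).
Feb 27, 2033 → Mar 27, 2033: 28 days (February has 28).
Mar 27, 2033 → Apr 27, 2033: 31 days (March has 31).
Apr 27, 2033 → May 27, 2033: 30 days (April has 30).
May 27, 2033 → Jun 5, 2033: 9 days.
Total: 921 days.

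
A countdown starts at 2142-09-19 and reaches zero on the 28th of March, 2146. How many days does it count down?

Sep 19, 2142 → Sep 19, 2143: 365 days.
Sep 19, 2143 → Sep 19, 2144: 366 days (Feb 29, 2144 is in that span).
Sep 19, 2144 → Sep 19, 2145: 365 days.
Sep 19, 2145 → Oct 19, 2145: 30 days (September has 30).
Oct 19, 2145 → Nov 19, 2145: 31 days (October has 31).
Nov 19, 2145 → Dec 19, 2145: 30 days (November has 30).
Dec 19, 2145 → Jan 19, 2146: 31 days (December has 31).
Jan 19, 2146 → Feb 19, 2146: 31 days (January has 31).
Feb 19, 2146 → Mar 19, 2146: 28 days (February has 28).
Mar 19, 2146 → Mar 28, 2146: 9 days.
Total: 1286 days.

1286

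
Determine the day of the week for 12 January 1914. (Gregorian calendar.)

Monday

Doomsday rule: the anchor day for the 1900s is Wednesday. For year 14: 14÷12 = 1 r 2, and 2÷4 = 0, so 1+2+0 = 3.
Wednesday + 3 ≡ Saturday — that's 1914's doomsday.
In January the doomsday date is Jan 3 (1914 is not a leap year).
Jan 12 is 9 days after Jan 3; 9 mod 7 = 2, so Saturday + 2 = Monday.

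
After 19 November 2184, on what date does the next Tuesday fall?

Nov 19, 2184 is a Friday.
From Friday to the next Tuesday is 4 days.
Nov 19, 2184 + 4 = Nov 23, 2184.

November 23, 2184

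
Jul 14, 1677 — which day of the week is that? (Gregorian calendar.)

Wednesday

Doomsday rule: the anchor day for the 1600s is Tuesday. For year 77: 77÷12 = 6 r 5, and 5÷4 = 1, so 6+5+1 = 12.
Tuesday + 12 ≡ Sunday — that's 1677's doomsday.
In July the doomsday date is Jul 11.
Jul 14 is 3 days after Jul 11; 3 mod 7 = 3, so Sunday + 3 = Wednesday.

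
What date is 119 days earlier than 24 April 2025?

−24 → Mar 31, 2025 (end of Mar, 31 days; 95 left).
−31 → Feb 28, 2025 (end of Feb, 28 days; 64 left).
−28 → Jan 31, 2025 (end of Jan, 31 days; 36 left).
−31 → Dec 31, 2024 (end of Dec, 31 days; 5 left).
−5 → Dec 26, 2024.

December 26, 2024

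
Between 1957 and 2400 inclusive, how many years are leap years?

Multiples of 4 in [1957,2400]: 111.
Of those, multiples of 100: 5 (not leap unless ÷400).
Multiples of 400: 2.
Leap years = 111 − 5 + 2 = 108.

108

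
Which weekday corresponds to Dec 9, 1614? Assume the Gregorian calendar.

Tuesday

Doomsday rule: the anchor day for the 1600s is Tuesday. For year 14: 14÷12 = 1 r 2, and 2÷4 = 0, so 1+2+0 = 3.
Tuesday + 3 ≡ Friday — that's 1614's doomsday.
In December the doomsday date is Dec 12.
Dec 9 is 3 days before Dec 12; 3 mod 7 = 3, so Friday − 3 = Tuesday.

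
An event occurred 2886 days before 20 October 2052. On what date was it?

−366 (one year; includes Feb 29, 2052) → Oct 20, 2051 (2520 left).
−365 (one year) → Oct 20, 2050 (2155 left).
−365 (one year) → Oct 20, 2049 (1790 left).
−365 (one year) → Oct 20, 2048 (1425 left).
−366 (one year; includes Feb 29, 2048) → Oct 20, 2047 (1059 left).
−365 (one year) → Oct 20, 2046 (694 left).
−365 (one year) → Oct 20, 2045 (329 left).
−20 → Sep 30, 2045 (end of Sep, 30 days; 309 left).
−30 → Aug 31, 2045 (end of Aug, 31 days; 279 left).
−31 → Jul 31, 2045 (end of Jul, 31 days; 248 left).
−31 → Jun 30, 2045 (end of Jun, 30 days; 217 left).
−30 → May 31, 2045 (end of May, 31 days; 187 left).
−31 → Apr 30, 2045 (end of Apr, 30 days; 156 left).
−30 → Mar 31, 2045 (end of Mar, 31 days; 126 left).
−31 → Feb 28, 2045 (end of Feb, 28 days; 95 left).
−28 → Jan 31, 2045 (end of Jan, 31 days; 67 left).
−31 → Dec 31, 2044 (end of Dec, 31 days; 36 left).
−31 → Nov 30, 2044 (end of Nov, 30 days; 5 left).
−5 → Nov 25, 2044.

November 25, 2044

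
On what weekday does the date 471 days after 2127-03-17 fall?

Mar 17, 2127 is a Monday.
471 mod 7 = 2, so 471 days after a Monday is Monday + 2 = Wednesday.

Wednesday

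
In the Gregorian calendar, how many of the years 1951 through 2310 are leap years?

Multiples of 4 in [1951,2310]: 90.
Of those, multiples of 100: 4 (not leap unless ÷400).
Multiples of 400: 1.
Leap years = 90 − 4 + 1 = 87.

87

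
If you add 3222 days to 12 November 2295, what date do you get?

September 8, 2304

+366 (one year; includes Feb 29, 2296) → Nov 12, 2296 (2856 left).
+365 (one year) → Nov 12, 2297 (2491 left).
+365 (one year) → Nov 12, 2298 (2126 left).
+365 (one year) → Nov 12, 2299 (1761 left).
+365 (one year) → Nov 12, 2300 (1396 left).
+365 (one year) → Nov 12, 2301 (1031 left).
+365 (one year) → Nov 12, 2302 (666 left).
+365 (one year) → Nov 12, 2303 (301 left).
Nov has 30 days: +19 → Dec 1, 2303 (282 left).
Dec has 31 days: +31 → Jan 1, 2304 (251 left).
Jan has 31 days: +31 → Feb 1, 2304 (220 left).
Feb has 29 days: +29 → Mar 1, 2304 (191 left).
Mar has 31 days: +31 → Apr 1, 2304 (160 left).
Apr has 30 days: +30 → May 1, 2304 (130 left).
May has 31 days: +31 → Jun 1, 2304 (99 left).
Jun has 30 days: +30 → Jul 1, 2304 (69 left).
Jul has 31 days: +31 → Aug 1, 2304 (38 left).
Aug has 31 days: +31 → Sep 1, 2304 (7 left).
+7 → Sep 8, 2304.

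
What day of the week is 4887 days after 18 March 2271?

First find the weekday of Mar 18, 2271. Doomsday rule: the anchor day for the 2200s is Friday. For year 71: 71÷12 = 5 r 11, and 11÷4 = 2, so 5+11+2 = 18.
Friday + 18 ≡ Tuesday — that's 2271's doomsday.
In March the doomsday date is Mar 14.
Mar 18 is 4 days after Mar 14; 4 mod 7 = 4, so Tuesday + 4 = Saturday.
4887 mod 7 = 1, so 4887 days after a Saturday is Saturday + 1 = Sunday.

Sunday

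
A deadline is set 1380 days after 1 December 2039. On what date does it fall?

September 11, 2043

+366 (one year; includes Feb 29, 2040) → Dec 1, 2040 (1014 left).
+365 (one year) → Dec 1, 2041 (649 left).
+365 (one year) → Dec 1, 2042 (284 left).
Dec has 31 days: +31 → Jan 1, 2043 (253 left).
Jan has 31 days: +31 → Feb 1, 2043 (222 left).
Feb has 28 days: +28 → Mar 1, 2043 (194 left).
Mar has 31 days: +31 → Apr 1, 2043 (163 left).
Apr has 30 days: +30 → May 1, 2043 (133 left).
May has 31 days: +31 → Jun 1, 2043 (102 left).
Jun has 30 days: +30 → Jul 1, 2043 (72 left).
Jul has 31 days: +31 → Aug 1, 2043 (41 left).
Aug has 31 days: +31 → Sep 1, 2043 (10 left).
+10 → Sep 11, 2043.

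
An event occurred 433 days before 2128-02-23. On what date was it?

−365 (one year) → Feb 23, 2127 (68 left).
−23 → Jan 31, 2127 (end of Jan, 31 days; 45 left).
−31 → Dec 31, 2126 (end of Dec, 31 days; 14 left).
−14 → Dec 17, 2126.

December 17, 2126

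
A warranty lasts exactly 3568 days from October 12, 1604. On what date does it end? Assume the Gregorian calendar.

+365 (one year) → Oct 12, 1605 (3203 left).
+365 (one year) → Oct 12, 1606 (2838 left).
+365 (one year) → Oct 12, 1607 (2473 left).
+366 (one year; includes Feb 29, 1608) → Oct 12, 1608 (2107 left).
+365 (one year) → Oct 12, 1609 (1742 left).
+365 (one year) → Oct 12, 1610 (1377 left).
+365 (one year) → Oct 12, 1611 (1012 left).
+366 (one year; includes Feb 29, 1612) → Oct 12, 1612 (646 left).
+365 (one year) → Oct 12, 1613 (281 left).
Oct has 31 days: +20 → Nov 1, 1613 (261 left).
Nov has 30 days: +30 → Dec 1, 1613 (231 left).
Dec has 31 days: +31 → Jan 1, 1614 (200 left).
Jan has 31 days: +31 → Feb 1, 1614 (169 left).
Feb has 28 days: +28 → Mar 1, 1614 (141 left).
Mar has 31 days: +31 → Apr 1, 1614 (110 left).
Apr has 30 days: +30 → May 1, 1614 (80 left).
May has 31 days: +31 → Jun 1, 1614 (49 left).
Jun has 30 days: +30 → Jul 1, 1614 (19 left).
+19 → Jul 20, 1614.

July 20, 1614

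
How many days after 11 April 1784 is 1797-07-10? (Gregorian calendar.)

4838

Apr 11, 1784 → Apr 11, 1785: 365 days.
Apr 11, 1785 → Apr 11, 1786: 365 days.
Apr 11, 1786 → Apr 11, 1787: 365 days.
Apr 11, 1787 → Apr 11, 1788: 366 days (Feb 29, 1788 is in that span).
Apr 11, 1788 → Apr 11, 1789: 365 days.
Apr 11, 1789 → Apr 11, 1790: 365 days.
Apr 11, 1790 → Apr 11, 1791: 365 days.
Apr 11, 1791 → Apr 11, 1792: 366 days (Feb 29, 1792 is in that span).
Apr 11, 1792 → Apr 11, 1793: 365 days.
Apr 11, 1793 → Apr 11, 1794: 365 days.
Apr 11, 1794 → Apr 11, 1795: 365 days.
Apr 11, 1795 → Apr 11, 1796: 366 days (Feb 29, 1796 is in that span).
Apr 11, 1796 → Apr 11, 1797: 365 days.
Apr 11, 1797 → May 11, 1797: 30 days (April has 30).
May 11, 1797 → Jun 11, 1797: 31 days (May has 31).
Jun 11, 1797 → Jul 10, 1797: 29 days.
Total: 4838 days.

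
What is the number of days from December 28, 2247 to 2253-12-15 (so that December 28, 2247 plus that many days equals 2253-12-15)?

2179

Dec 28, 2247 → Dec 28, 2248: 366 days (Feb 29, 2248 is in that span).
Dec 28, 2248 → Dec 28, 2249: 365 days.
Dec 28, 2249 → Dec 28, 2250: 365 days.
Dec 28, 2250 → Dec 28, 2251: 365 days.
Dec 28, 2251 → Dec 28, 2252: 366 days (Feb 29, 2252 is in that span).
Dec 28, 2252 → Jan 28, 2253: 31 days (December has 31).
Jan 28, 2253 → Feb 28, 2253: 31 days (January has 31).
Feb 28, 2253 → Mar 28, 2253: 28 days (February has 28).
Mar 28, 2253 → Apr 28, 2253: 31 days (March has 31).
Apr 28, 2253 → May 28, 2253: 30 days (April has 30).
May 28, 2253 → Jun 28, 2253: 31 days (May has 31).
Jun 28, 2253 → Jul 28, 2253: 30 days (June has 30).
Jul 28, 2253 → Aug 28, 2253: 31 days (July has 31).
Aug 28, 2253 → Sep 28, 2253: 31 days (August has 31).
Sep 28, 2253 → Oct 28, 2253: 30 days (September has 30).
Oct 28, 2253 → Nov 28, 2253: 31 days (October has 31).
Nov 28, 2253 → Dec 15, 2253: 17 days.
Total: 2179 days.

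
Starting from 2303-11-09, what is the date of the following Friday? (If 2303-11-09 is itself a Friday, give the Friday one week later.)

November 13, 2303

Nov 9, 2303 is a Monday.
From Monday to the next Friday is 4 days.
Nov 9, 2303 + 4 = Nov 13, 2303.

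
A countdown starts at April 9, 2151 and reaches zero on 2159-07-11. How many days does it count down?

Apr 9, 2151 → Apr 9, 2152: 366 days (Feb 29, 2152 is in that span).
Apr 9, 2152 → Apr 9, 2153: 365 days.
Apr 9, 2153 → Apr 9, 2154: 365 days.
Apr 9, 2154 → Apr 9, 2155: 365 days.
Apr 9, 2155 → Apr 9, 2156: 366 days (Feb 29, 2156 is in that span).
Apr 9, 2156 → Apr 9, 2157: 365 days.
Apr 9, 2157 → Apr 9, 2158: 365 days.
Apr 9, 2158 → Apr 9, 2159: 365 days.
Apr 9, 2159 → May 9, 2159: 30 days (April has 30).
May 9, 2159 → Jun 9, 2159: 31 days (May has 31).
Jun 9, 2159 → Jul 9, 2159: 30 days (June has 30).
Jul 9, 2159 → Jul 11, 2159: 2 days.
Total: 3015 days.

3015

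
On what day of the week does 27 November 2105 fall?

Friday

Doomsday rule: the anchor day for the 2100s is Sunday. For year 05: 5÷12 = 0 r 5, and 5÷4 = 1, so 0+5+1 = 6.
Sunday + 6 ≡ Saturday — that's 2105's doomsday.
In November the doomsday date is Nov 7.
Nov 27 is 20 days after Nov 7; 20 mod 7 = 6, so Saturday + 6 = Friday.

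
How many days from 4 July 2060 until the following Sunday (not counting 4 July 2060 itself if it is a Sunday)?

7

Jul 4, 2060 is a Sunday.
From Sunday to the next Sunday is 7 days.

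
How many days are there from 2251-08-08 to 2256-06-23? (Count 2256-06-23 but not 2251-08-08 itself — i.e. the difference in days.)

1781

Aug 8, 2251 → Aug 8, 2252: 366 days (Feb 29, 2252 is in that span).
Aug 8, 2252 → Aug 8, 2253: 365 days.
Aug 8, 2253 → Aug 8, 2254: 365 days.
Aug 8, 2254 → Aug 8, 2255: 365 days.
Aug 8, 2255 → Sep 8, 2255: 31 days (August has 31).
Sep 8, 2255 → Oct 8, 2255: 30 days (September has 30).
Oct 8, 2255 → Nov 8, 2255: 31 days (October has 31).
Nov 8, 2255 → Dec 8, 2255: 30 days (November has 30).
Dec 8, 2255 → Jan 8, 2256: 31 days (December has 31).
Jan 8, 2256 → Feb 8, 2256: 31 days (January has 31).
Feb 8, 2256 → Mar 8, 2256: 29 days (February has 29).
Mar 8, 2256 → Apr 8, 2256: 31 days (March has 31).
Apr 8, 2256 → May 8, 2256: 30 days (April has 30).
May 8, 2256 → Jun 8, 2256: 31 days (May has 31).
Jun 8, 2256 → Jun 23, 2256: 15 days.
Total: 1781 days.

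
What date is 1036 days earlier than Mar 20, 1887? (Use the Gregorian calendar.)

May 18, 1884

−365 (one year) → Mar 20, 1886 (671 left).
−365 (one year) → Mar 20, 1885 (306 left).
−20 → Feb 28, 1885 (end of Feb, 28 days; 286 left).
−28 → Jan 31, 1885 (end of Jan, 31 days; 258 left).
−31 → Dec 31, 1884 (end of Dec, 31 days; 227 left).
−31 → Nov 30, 1884 (end of Nov, 30 days; 196 left).
−30 → Oct 31, 1884 (end of Oct, 31 days; 166 left).
−31 → Sep 30, 1884 (end of Sep, 30 days; 135 left).
−30 → Aug 31, 1884 (end of Aug, 31 days; 105 left).
−31 → Jul 31, 1884 (end of Jul, 31 days; 74 left).
−31 → Jun 30, 1884 (end of Jun, 30 days; 43 left).
−30 → May 31, 1884 (end of May, 31 days; 13 left).
−13 → May 18, 1884.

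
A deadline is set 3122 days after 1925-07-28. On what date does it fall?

+365 (one year) → Jul 28, 1926 (2757 left).
+365 (one year) → Jul 28, 1927 (2392 left).
+366 (one year; includes Feb 29, 1928) → Jul 28, 1928 (2026 left).
+365 (one year) → Jul 28, 1929 (1661 left).
+365 (one year) → Jul 28, 1930 (1296 left).
+365 (one year) → Jul 28, 1931 (931 left).
+366 (one year; includes Feb 29, 1932) → Jul 28, 1932 (565 left).
+365 (one year) → Jul 28, 1933 (200 left).
Jul has 31 days: +4 → Aug 1, 1933 (196 left).
Aug has 31 days: +31 → Sep 1, 1933 (165 left).
Sep has 30 days: +30 → Oct 1, 1933 (135 left).
Oct has 31 days: +31 → Nov 1, 1933 (104 left).
Nov has 30 days: +30 → Dec 1, 1933 (74 left).
Dec has 31 days: +31 → Jan 1, 1934 (43 left).
Jan has 31 days: +31 → Feb 1, 1934 (12 left).
+12 → Feb 13, 1934.

February 13, 1934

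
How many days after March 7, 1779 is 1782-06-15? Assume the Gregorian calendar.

Mar 7, 1779 → Mar 7, 1780: 366 days (Feb 29, 1780 is in that span).
Mar 7, 1780 → Mar 7, 1781: 365 days.
Mar 7, 1781 → Mar 7, 1782: 365 days.
Mar 7, 1782 → Apr 7, 1782: 31 days (March has 31).
Apr 7, 1782 → May 7, 1782: 30 days (April has 30).
May 7, 1782 → Jun 7, 1782: 31 days (May has 31).
Jun 7, 1782 → Jun 15, 1782: 8 days.
Total: 1196 days.

1196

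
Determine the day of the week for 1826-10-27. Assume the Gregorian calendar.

Doomsday rule: the anchor day for the 1800s is Friday. For year 26: 26÷12 = 2 r 2, and 2÷4 = 0, so 2+2+0 = 4.
Friday + 4 ≡ Tuesday — that's 1826's doomsday.
In October the doomsday date is Oct 10.
Oct 27 is 17 days after Oct 10; 17 mod 7 = 3, so Tuesday + 3 = Friday.

Friday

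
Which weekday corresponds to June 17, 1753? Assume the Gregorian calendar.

Doomsday rule: the anchor day for the 1700s is Sunday. For year 53: 53÷12 = 4 r 5, and 5÷4 = 1, so 4+5+1 = 10.
Sunday + 10 ≡ Wednesday — that's 1753's doomsday.
In June the doomsday date is Jun 6.
Jun 17 is 11 days after Jun 6; 11 mod 7 = 4, so Wednesday + 4 = Sunday.

Sunday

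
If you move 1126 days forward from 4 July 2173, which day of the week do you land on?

First find the weekday of Jul 4, 2173. Doomsday rule: the anchor day for the 2100s is Sunday. For year 73: 73÷12 = 6 r 1, and 1÷4 = 0, so 6+1+0 = 7.
Sunday + 7 ≡ Sunday — that's 2173's doomsday.
In July the doomsday date is Jul 11.
Jul 4 is 7 days before Jul 11; 7 mod 7 = 0, so Sunday − 0 = Sunday.
1126 mod 7 = 6, so 1126 days after a Sunday is Sunday + 6 = Saturday.

Saturday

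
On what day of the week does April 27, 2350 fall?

Thursday

Doomsday rule: the anchor day for the 2300s is Wednesday. For year 50: 50÷12 = 4 r 2, and 2÷4 = 0, so 4+2+0 = 6.
Wednesday + 6 ≡ Tuesday — that's 2350's doomsday.
In April the doomsday date is Apr 4.
Apr 27 is 23 days after Apr 4; 23 mod 7 = 2, so Tuesday + 2 = Thursday.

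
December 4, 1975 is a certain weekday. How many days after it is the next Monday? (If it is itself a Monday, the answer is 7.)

4

Dec 4, 1975 is a Thursday.
From Thursday to the next Monday is 4 days.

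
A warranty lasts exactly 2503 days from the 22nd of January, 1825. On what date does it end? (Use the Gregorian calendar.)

November 30, 1831

+365 (one year) → Jan 22, 1826 (2138 left).
+365 (one year) → Jan 22, 1827 (1773 left).
+365 (one year) → Jan 22, 1828 (1408 left).
+366 (one year; includes Feb 29, 1828) → Jan 22, 1829 (1042 left).
+365 (one year) → Jan 22, 1830 (677 left).
+365 (one year) → Jan 22, 1831 (312 left).
Jan has 31 days: +10 → Feb 1, 1831 (302 left).
Feb has 28 days: +28 → Mar 1, 1831 (274 left).
Mar has 31 days: +31 → Apr 1, 1831 (243 left).
Apr has 30 days: +30 → May 1, 1831 (213 left).
May has 31 days: +31 → Jun 1, 1831 (182 left).
Jun has 30 days: +30 → Jul 1, 1831 (152 left).
Jul has 31 days: +31 → Aug 1, 1831 (121 left).
Aug has 31 days: +31 → Sep 1, 1831 (90 left).
Sep has 30 days: +30 → Oct 1, 1831 (60 left).
Oct has 31 days: +31 → Nov 1, 1831 (29 left).
+29 → Nov 30, 1831.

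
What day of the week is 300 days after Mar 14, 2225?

First find the weekday of Mar 14, 2225. Doomsday rule: the anchor day for the 2200s is Friday. For year 25: 25÷12 = 2 r 1, and 1÷4 = 0, so 2+1+0 = 3.
Friday + 3 ≡ Monday — that's 2225's doomsday.
In March the doomsday date is Mar 14.
Mar 14 is the doomsday itself: Monday.
300 mod 7 = 6, so 300 days after a Monday is Monday + 6 = Sunday.

Sunday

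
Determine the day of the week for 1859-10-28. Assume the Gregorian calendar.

Friday

Doomsday rule: the anchor day for the 1800s is Friday. For year 59: 59÷12 = 4 r 11, and 11÷4 = 2, so 4+11+2 = 17.
Friday + 17 ≡ Monday — that's 1859's doomsday.
In October the doomsday date is Oct 10.
Oct 28 is 18 days after Oct 10; 18 mod 7 = 4, so Monday + 4 = Friday.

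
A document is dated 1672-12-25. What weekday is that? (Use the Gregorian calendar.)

Doomsday rule: the anchor day for the 1600s is Tuesday. For year 72: 72÷12 = 6 r 0, and 0÷4 = 0, so 6+0+0 = 6.
Tuesday + 6 ≡ Monday — that's 1672's doomsday.
In December the doomsday date is Dec 12.
Dec 25 is 13 days after Dec 12; 13 mod 7 = 6, so Monday + 6 = Sunday.

Sunday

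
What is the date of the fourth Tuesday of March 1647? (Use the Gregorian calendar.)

March 1, 1647 is a Friday.
The first Tuesday is therefore March 5 (4 days later).
The fourth Tuesday is 5 + 3×7 = March 26.

March 26, 1647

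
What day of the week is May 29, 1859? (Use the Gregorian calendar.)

Sunday

Doomsday rule: the anchor day for the 1800s is Friday. For year 59: 59÷12 = 4 r 11, and 11÷4 = 2, so 4+11+2 = 17.
Friday + 17 ≡ Monday — that's 1859's doomsday.
In May the doomsday date is May 9.
May 29 is 20 days after May 9; 20 mod 7 = 6, so Monday + 6 = Sunday.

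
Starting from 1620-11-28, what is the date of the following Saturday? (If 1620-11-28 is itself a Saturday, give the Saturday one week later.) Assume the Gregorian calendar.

December 5, 1620

Nov 28, 1620 is a Saturday.
From Saturday to the next Saturday is 7 days.
Nov 28, 1620 + 7 = Dec 5, 1620.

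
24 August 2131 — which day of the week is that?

Friday

Doomsday rule: the anchor day for the 2100s is Sunday. For year 31: 31÷12 = 2 r 7, and 7÷4 = 1, so 2+7+1 = 10.
Sunday + 10 ≡ Wednesday — that's 2131's doomsday.
In August the doomsday date is Aug 8.
Aug 24 is 16 days after Aug 8; 16 mod 7 = 2, so Wednesday + 2 = Friday.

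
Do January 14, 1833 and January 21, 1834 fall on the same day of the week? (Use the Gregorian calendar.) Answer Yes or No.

From Jan 14, 1833 to Jan 21, 1834 is 372 days.
372 mod 7 = 1, so they are different weekdays.
(Jan 14, 1833 is a Monday; Jan 21, 1834 is a Tuesday.)

No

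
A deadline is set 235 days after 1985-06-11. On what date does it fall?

Jun has 30 days: +20 → Jul 1, 1985 (215 left).
Jul has 31 days: +31 → Aug 1, 1985 (184 left).
Aug has 31 days: +31 → Sep 1, 1985 (153 left).
Sep has 30 days: +30 → Oct 1, 1985 (123 left).
Oct has 31 days: +31 → Nov 1, 1985 (92 left).
Nov has 30 days: +30 → Dec 1, 1985 (62 left).
Dec has 31 days: +31 → Jan 1, 1986 (31 left).
Jan has 31 days: +31 → Feb 1, 1986 (0 left).

February 1, 1986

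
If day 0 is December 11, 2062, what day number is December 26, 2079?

6224

Dec 11, 2062 → Dec 11, 2063: 365 days.
Dec 11, 2063 → Dec 11, 2064: 366 days (Feb 29, 2064 is in that span).
Dec 11, 2064 → Dec 11, 2065: 365 days.
Dec 11, 2065 → Dec 11, 2066: 365 days.
Dec 11, 2066 → Dec 11, 2067: 365 days.
Dec 11, 2067 → Dec 11, 2068: 366 days (Feb 29, 2068 is in that span).
Dec 11, 2068 → Dec 11, 2069: 365 days.
Dec 11, 2069 → Dec 11, 2070: 365 days.
Dec 11, 2070 → Dec 11, 2071: 365 days.
Dec 11, 2071 → Dec 11, 2072: 366 days (Feb 29, 2072 is in that span).
Dec 11, 2072 → Dec 11, 2073: 365 days.
Dec 11, 2073 → Dec 11, 2074: 365 days.
Dec 11, 2074 → Dec 11, 2075: 365 days.
Dec 11, 2075 → Dec 11, 2076: 366 days (Feb 29, 2076 is in that span).
Dec 11, 2076 → Dec 11, 2077: 365 days.
Dec 11, 2077 → Dec 11, 2078: 365 days.
Dec 11, 2078 → Jan 11, 2079: 31 days (December has 31).
Jan 11, 2079 → Feb 11, 2079: 31 days (January has 31).
Feb 11, 2079 → Mar 11, 2079: 28 days (February has 28).
Mar 11, 2079 → Apr 11, 2079: 31 days (March has 31).
Apr 11, 2079 → May 11, 2079: 30 days (April has 30).
May 11, 2079 → Jun 11, 2079: 31 days (May has 31).
Jun 11, 2079 → Jul 11, 2079: 30 days (June has 30).
Jul 11, 2079 → Aug 11, 2079: 31 days (July has 31).
Aug 11, 2079 → Sep 11, 2079: 31 days (August has 31).
Sep 11, 2079 → Oct 11, 2079: 30 days (September has 30).
Oct 11, 2079 → Nov 11, 2079: 31 days (October has 31).
Nov 11, 2079 → Dec 11, 2079: 30 days (November has 30).
Dec 11, 2079 → Dec 26, 2079: 15 days.
Total: 6224 days.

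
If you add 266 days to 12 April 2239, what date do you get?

January 3, 2240

Apr has 30 days: +19 → May 1, 2239 (247 left).
May has 31 days: +31 → Jun 1, 2239 (216 left).
Jun has 30 days: +30 → Jul 1, 2239 (186 left).
Jul has 31 days: +31 → Aug 1, 2239 (155 left).
Aug has 31 days: +31 → Sep 1, 2239 (124 left).
Sep has 30 days: +30 → Oct 1, 2239 (94 left).
Oct has 31 days: +31 → Nov 1, 2239 (63 left).
Nov has 30 days: +30 → Dec 1, 2239 (33 left).
Dec has 31 days: +31 → Jan 1, 2240 (2 left).
+2 → Jan 3, 2240.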